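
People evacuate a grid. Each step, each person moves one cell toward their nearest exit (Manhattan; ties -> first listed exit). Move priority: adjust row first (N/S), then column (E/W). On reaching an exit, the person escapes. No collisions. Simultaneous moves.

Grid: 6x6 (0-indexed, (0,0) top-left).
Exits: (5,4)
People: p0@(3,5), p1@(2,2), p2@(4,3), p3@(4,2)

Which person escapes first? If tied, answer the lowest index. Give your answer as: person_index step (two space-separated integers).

Answer: 2 2

Derivation:
Step 1: p0:(3,5)->(4,5) | p1:(2,2)->(3,2) | p2:(4,3)->(5,3) | p3:(4,2)->(5,2)
Step 2: p0:(4,5)->(5,5) | p1:(3,2)->(4,2) | p2:(5,3)->(5,4)->EXIT | p3:(5,2)->(5,3)
Step 3: p0:(5,5)->(5,4)->EXIT | p1:(4,2)->(5,2) | p2:escaped | p3:(5,3)->(5,4)->EXIT
Step 4: p0:escaped | p1:(5,2)->(5,3) | p2:escaped | p3:escaped
Step 5: p0:escaped | p1:(5,3)->(5,4)->EXIT | p2:escaped | p3:escaped
Exit steps: [3, 5, 2, 3]
First to escape: p2 at step 2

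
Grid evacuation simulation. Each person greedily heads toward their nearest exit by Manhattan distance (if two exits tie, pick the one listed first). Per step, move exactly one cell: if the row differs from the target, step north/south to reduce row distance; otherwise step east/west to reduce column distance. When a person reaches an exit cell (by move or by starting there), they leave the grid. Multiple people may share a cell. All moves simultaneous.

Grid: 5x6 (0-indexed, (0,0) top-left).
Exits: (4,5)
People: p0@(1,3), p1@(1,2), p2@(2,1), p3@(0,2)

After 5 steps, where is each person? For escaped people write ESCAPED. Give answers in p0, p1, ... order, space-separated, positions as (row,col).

Step 1: p0:(1,3)->(2,3) | p1:(1,2)->(2,2) | p2:(2,1)->(3,1) | p3:(0,2)->(1,2)
Step 2: p0:(2,3)->(3,3) | p1:(2,2)->(3,2) | p2:(3,1)->(4,1) | p3:(1,2)->(2,2)
Step 3: p0:(3,3)->(4,3) | p1:(3,2)->(4,2) | p2:(4,1)->(4,2) | p3:(2,2)->(3,2)
Step 4: p0:(4,3)->(4,4) | p1:(4,2)->(4,3) | p2:(4,2)->(4,3) | p3:(3,2)->(4,2)
Step 5: p0:(4,4)->(4,5)->EXIT | p1:(4,3)->(4,4) | p2:(4,3)->(4,4) | p3:(4,2)->(4,3)

ESCAPED (4,4) (4,4) (4,3)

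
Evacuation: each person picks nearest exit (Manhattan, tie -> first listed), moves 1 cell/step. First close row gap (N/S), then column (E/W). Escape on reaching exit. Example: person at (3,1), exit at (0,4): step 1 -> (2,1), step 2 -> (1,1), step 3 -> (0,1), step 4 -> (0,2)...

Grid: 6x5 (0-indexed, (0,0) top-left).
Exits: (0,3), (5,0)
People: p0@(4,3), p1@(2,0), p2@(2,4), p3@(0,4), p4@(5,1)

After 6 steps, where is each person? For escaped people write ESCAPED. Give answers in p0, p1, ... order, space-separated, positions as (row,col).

Step 1: p0:(4,3)->(3,3) | p1:(2,0)->(3,0) | p2:(2,4)->(1,4) | p3:(0,4)->(0,3)->EXIT | p4:(5,1)->(5,0)->EXIT
Step 2: p0:(3,3)->(2,3) | p1:(3,0)->(4,0) | p2:(1,4)->(0,4) | p3:escaped | p4:escaped
Step 3: p0:(2,3)->(1,3) | p1:(4,0)->(5,0)->EXIT | p2:(0,4)->(0,3)->EXIT | p3:escaped | p4:escaped
Step 4: p0:(1,3)->(0,3)->EXIT | p1:escaped | p2:escaped | p3:escaped | p4:escaped

ESCAPED ESCAPED ESCAPED ESCAPED ESCAPED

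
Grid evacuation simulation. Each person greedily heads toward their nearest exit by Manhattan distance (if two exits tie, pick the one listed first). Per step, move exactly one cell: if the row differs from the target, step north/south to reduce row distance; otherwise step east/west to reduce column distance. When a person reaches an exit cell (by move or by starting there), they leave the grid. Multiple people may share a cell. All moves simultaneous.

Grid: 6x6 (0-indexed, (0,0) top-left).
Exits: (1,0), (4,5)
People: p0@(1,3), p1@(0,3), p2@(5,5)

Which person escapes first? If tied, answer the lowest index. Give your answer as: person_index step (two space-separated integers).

Step 1: p0:(1,3)->(1,2) | p1:(0,3)->(1,3) | p2:(5,5)->(4,5)->EXIT
Step 2: p0:(1,2)->(1,1) | p1:(1,3)->(1,2) | p2:escaped
Step 3: p0:(1,1)->(1,0)->EXIT | p1:(1,2)->(1,1) | p2:escaped
Step 4: p0:escaped | p1:(1,1)->(1,0)->EXIT | p2:escaped
Exit steps: [3, 4, 1]
First to escape: p2 at step 1

Answer: 2 1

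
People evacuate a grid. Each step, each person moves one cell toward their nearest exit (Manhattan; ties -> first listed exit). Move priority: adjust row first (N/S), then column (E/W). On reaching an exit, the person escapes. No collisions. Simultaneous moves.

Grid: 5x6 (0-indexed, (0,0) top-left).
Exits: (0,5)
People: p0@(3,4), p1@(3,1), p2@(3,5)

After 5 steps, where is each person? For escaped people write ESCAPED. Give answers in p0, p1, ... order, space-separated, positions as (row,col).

Step 1: p0:(3,4)->(2,4) | p1:(3,1)->(2,1) | p2:(3,5)->(2,5)
Step 2: p0:(2,4)->(1,4) | p1:(2,1)->(1,1) | p2:(2,5)->(1,5)
Step 3: p0:(1,4)->(0,4) | p1:(1,1)->(0,1) | p2:(1,5)->(0,5)->EXIT
Step 4: p0:(0,4)->(0,5)->EXIT | p1:(0,1)->(0,2) | p2:escaped
Step 5: p0:escaped | p1:(0,2)->(0,3) | p2:escaped

ESCAPED (0,3) ESCAPED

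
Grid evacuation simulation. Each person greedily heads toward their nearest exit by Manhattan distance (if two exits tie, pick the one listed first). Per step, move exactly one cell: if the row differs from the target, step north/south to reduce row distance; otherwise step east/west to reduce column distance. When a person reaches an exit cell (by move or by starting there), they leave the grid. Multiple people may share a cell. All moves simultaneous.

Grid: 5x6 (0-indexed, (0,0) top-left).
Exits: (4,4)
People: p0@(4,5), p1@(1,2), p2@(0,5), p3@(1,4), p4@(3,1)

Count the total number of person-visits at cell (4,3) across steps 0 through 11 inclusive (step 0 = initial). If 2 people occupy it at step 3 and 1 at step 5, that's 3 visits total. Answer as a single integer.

Step 0: p0@(4,5) p1@(1,2) p2@(0,5) p3@(1,4) p4@(3,1) -> at (4,3): 0 [-], cum=0
Step 1: p0@ESC p1@(2,2) p2@(1,5) p3@(2,4) p4@(4,1) -> at (4,3): 0 [-], cum=0
Step 2: p0@ESC p1@(3,2) p2@(2,5) p3@(3,4) p4@(4,2) -> at (4,3): 0 [-], cum=0
Step 3: p0@ESC p1@(4,2) p2@(3,5) p3@ESC p4@(4,3) -> at (4,3): 1 [p4], cum=1
Step 4: p0@ESC p1@(4,3) p2@(4,5) p3@ESC p4@ESC -> at (4,3): 1 [p1], cum=2
Step 5: p0@ESC p1@ESC p2@ESC p3@ESC p4@ESC -> at (4,3): 0 [-], cum=2
Total visits = 2

Answer: 2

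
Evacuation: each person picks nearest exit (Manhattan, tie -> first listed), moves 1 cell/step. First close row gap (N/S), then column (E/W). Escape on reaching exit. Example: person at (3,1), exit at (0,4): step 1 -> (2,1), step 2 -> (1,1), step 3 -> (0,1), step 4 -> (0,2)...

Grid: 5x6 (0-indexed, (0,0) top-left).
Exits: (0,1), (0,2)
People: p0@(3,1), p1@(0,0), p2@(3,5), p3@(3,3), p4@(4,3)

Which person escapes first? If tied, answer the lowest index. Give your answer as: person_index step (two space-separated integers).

Answer: 1 1

Derivation:
Step 1: p0:(3,1)->(2,1) | p1:(0,0)->(0,1)->EXIT | p2:(3,5)->(2,5) | p3:(3,3)->(2,3) | p4:(4,3)->(3,3)
Step 2: p0:(2,1)->(1,1) | p1:escaped | p2:(2,5)->(1,5) | p3:(2,3)->(1,3) | p4:(3,3)->(2,3)
Step 3: p0:(1,1)->(0,1)->EXIT | p1:escaped | p2:(1,5)->(0,5) | p3:(1,3)->(0,3) | p4:(2,3)->(1,3)
Step 4: p0:escaped | p1:escaped | p2:(0,5)->(0,4) | p3:(0,3)->(0,2)->EXIT | p4:(1,3)->(0,3)
Step 5: p0:escaped | p1:escaped | p2:(0,4)->(0,3) | p3:escaped | p4:(0,3)->(0,2)->EXIT
Step 6: p0:escaped | p1:escaped | p2:(0,3)->(0,2)->EXIT | p3:escaped | p4:escaped
Exit steps: [3, 1, 6, 4, 5]
First to escape: p1 at step 1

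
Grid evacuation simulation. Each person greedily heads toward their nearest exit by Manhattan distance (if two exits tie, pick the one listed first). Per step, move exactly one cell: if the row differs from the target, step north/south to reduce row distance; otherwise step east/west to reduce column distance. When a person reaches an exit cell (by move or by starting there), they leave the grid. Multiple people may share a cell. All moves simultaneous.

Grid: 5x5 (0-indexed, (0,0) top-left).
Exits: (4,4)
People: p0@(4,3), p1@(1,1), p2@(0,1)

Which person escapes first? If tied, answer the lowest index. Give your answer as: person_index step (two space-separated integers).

Answer: 0 1

Derivation:
Step 1: p0:(4,3)->(4,4)->EXIT | p1:(1,1)->(2,1) | p2:(0,1)->(1,1)
Step 2: p0:escaped | p1:(2,1)->(3,1) | p2:(1,1)->(2,1)
Step 3: p0:escaped | p1:(3,1)->(4,1) | p2:(2,1)->(3,1)
Step 4: p0:escaped | p1:(4,1)->(4,2) | p2:(3,1)->(4,1)
Step 5: p0:escaped | p1:(4,2)->(4,3) | p2:(4,1)->(4,2)
Step 6: p0:escaped | p1:(4,3)->(4,4)->EXIT | p2:(4,2)->(4,3)
Step 7: p0:escaped | p1:escaped | p2:(4,3)->(4,4)->EXIT
Exit steps: [1, 6, 7]
First to escape: p0 at step 1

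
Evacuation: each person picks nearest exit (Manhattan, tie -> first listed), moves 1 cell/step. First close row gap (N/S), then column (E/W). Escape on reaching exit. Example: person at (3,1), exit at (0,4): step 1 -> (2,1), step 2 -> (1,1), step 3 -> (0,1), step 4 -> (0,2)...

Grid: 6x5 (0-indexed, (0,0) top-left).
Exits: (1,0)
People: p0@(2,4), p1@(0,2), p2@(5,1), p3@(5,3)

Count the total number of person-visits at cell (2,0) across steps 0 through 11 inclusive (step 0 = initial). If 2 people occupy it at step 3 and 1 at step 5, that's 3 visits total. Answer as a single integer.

Step 0: p0@(2,4) p1@(0,2) p2@(5,1) p3@(5,3) -> at (2,0): 0 [-], cum=0
Step 1: p0@(1,4) p1@(1,2) p2@(4,1) p3@(4,3) -> at (2,0): 0 [-], cum=0
Step 2: p0@(1,3) p1@(1,1) p2@(3,1) p3@(3,3) -> at (2,0): 0 [-], cum=0
Step 3: p0@(1,2) p1@ESC p2@(2,1) p3@(2,3) -> at (2,0): 0 [-], cum=0
Step 4: p0@(1,1) p1@ESC p2@(1,1) p3@(1,3) -> at (2,0): 0 [-], cum=0
Step 5: p0@ESC p1@ESC p2@ESC p3@(1,2) -> at (2,0): 0 [-], cum=0
Step 6: p0@ESC p1@ESC p2@ESC p3@(1,1) -> at (2,0): 0 [-], cum=0
Step 7: p0@ESC p1@ESC p2@ESC p3@ESC -> at (2,0): 0 [-], cum=0
Total visits = 0

Answer: 0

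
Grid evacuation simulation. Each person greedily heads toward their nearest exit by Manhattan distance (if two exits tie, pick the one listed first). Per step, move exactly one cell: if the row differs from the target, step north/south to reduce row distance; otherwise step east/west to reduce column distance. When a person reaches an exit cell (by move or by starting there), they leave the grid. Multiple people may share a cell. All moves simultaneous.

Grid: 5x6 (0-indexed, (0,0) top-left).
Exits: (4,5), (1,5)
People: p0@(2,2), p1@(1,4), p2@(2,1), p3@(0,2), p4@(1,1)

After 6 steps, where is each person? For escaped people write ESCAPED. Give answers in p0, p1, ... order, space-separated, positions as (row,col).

Step 1: p0:(2,2)->(1,2) | p1:(1,4)->(1,5)->EXIT | p2:(2,1)->(1,1) | p3:(0,2)->(1,2) | p4:(1,1)->(1,2)
Step 2: p0:(1,2)->(1,3) | p1:escaped | p2:(1,1)->(1,2) | p3:(1,2)->(1,3) | p4:(1,2)->(1,3)
Step 3: p0:(1,3)->(1,4) | p1:escaped | p2:(1,2)->(1,3) | p3:(1,3)->(1,4) | p4:(1,3)->(1,4)
Step 4: p0:(1,4)->(1,5)->EXIT | p1:escaped | p2:(1,3)->(1,4) | p3:(1,4)->(1,5)->EXIT | p4:(1,4)->(1,5)->EXIT
Step 5: p0:escaped | p1:escaped | p2:(1,4)->(1,5)->EXIT | p3:escaped | p4:escaped

ESCAPED ESCAPED ESCAPED ESCAPED ESCAPED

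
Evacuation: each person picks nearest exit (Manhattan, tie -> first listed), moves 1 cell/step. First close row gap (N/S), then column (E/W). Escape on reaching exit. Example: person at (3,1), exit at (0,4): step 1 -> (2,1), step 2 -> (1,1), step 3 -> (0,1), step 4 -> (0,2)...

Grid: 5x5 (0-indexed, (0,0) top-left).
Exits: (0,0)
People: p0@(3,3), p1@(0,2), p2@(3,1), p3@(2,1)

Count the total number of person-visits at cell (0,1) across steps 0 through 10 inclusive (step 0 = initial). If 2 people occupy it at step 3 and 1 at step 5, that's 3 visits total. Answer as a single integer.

Answer: 4

Derivation:
Step 0: p0@(3,3) p1@(0,2) p2@(3,1) p3@(2,1) -> at (0,1): 0 [-], cum=0
Step 1: p0@(2,3) p1@(0,1) p2@(2,1) p3@(1,1) -> at (0,1): 1 [p1], cum=1
Step 2: p0@(1,3) p1@ESC p2@(1,1) p3@(0,1) -> at (0,1): 1 [p3], cum=2
Step 3: p0@(0,3) p1@ESC p2@(0,1) p3@ESC -> at (0,1): 1 [p2], cum=3
Step 4: p0@(0,2) p1@ESC p2@ESC p3@ESC -> at (0,1): 0 [-], cum=3
Step 5: p0@(0,1) p1@ESC p2@ESC p3@ESC -> at (0,1): 1 [p0], cum=4
Step 6: p0@ESC p1@ESC p2@ESC p3@ESC -> at (0,1): 0 [-], cum=4
Total visits = 4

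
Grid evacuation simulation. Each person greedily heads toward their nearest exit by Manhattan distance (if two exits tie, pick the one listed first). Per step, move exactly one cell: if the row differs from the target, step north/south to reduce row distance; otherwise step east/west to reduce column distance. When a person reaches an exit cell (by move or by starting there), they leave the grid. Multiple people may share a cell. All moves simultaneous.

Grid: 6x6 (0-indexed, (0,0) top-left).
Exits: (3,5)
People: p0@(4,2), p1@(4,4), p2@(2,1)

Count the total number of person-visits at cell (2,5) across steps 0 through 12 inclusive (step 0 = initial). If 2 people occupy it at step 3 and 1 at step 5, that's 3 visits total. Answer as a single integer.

Answer: 0

Derivation:
Step 0: p0@(4,2) p1@(4,4) p2@(2,1) -> at (2,5): 0 [-], cum=0
Step 1: p0@(3,2) p1@(3,4) p2@(3,1) -> at (2,5): 0 [-], cum=0
Step 2: p0@(3,3) p1@ESC p2@(3,2) -> at (2,5): 0 [-], cum=0
Step 3: p0@(3,4) p1@ESC p2@(3,3) -> at (2,5): 0 [-], cum=0
Step 4: p0@ESC p1@ESC p2@(3,4) -> at (2,5): 0 [-], cum=0
Step 5: p0@ESC p1@ESC p2@ESC -> at (2,5): 0 [-], cum=0
Total visits = 0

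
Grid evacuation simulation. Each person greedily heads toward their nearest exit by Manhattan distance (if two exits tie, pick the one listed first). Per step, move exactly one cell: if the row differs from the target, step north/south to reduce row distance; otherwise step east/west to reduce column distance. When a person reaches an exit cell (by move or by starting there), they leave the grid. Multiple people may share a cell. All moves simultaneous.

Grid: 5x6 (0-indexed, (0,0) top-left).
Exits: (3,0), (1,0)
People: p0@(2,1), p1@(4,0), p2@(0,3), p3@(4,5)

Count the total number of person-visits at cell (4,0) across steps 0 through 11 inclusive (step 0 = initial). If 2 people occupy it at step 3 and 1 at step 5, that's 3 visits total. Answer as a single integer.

Answer: 1

Derivation:
Step 0: p0@(2,1) p1@(4,0) p2@(0,3) p3@(4,5) -> at (4,0): 1 [p1], cum=1
Step 1: p0@(3,1) p1@ESC p2@(1,3) p3@(3,5) -> at (4,0): 0 [-], cum=1
Step 2: p0@ESC p1@ESC p2@(1,2) p3@(3,4) -> at (4,0): 0 [-], cum=1
Step 3: p0@ESC p1@ESC p2@(1,1) p3@(3,3) -> at (4,0): 0 [-], cum=1
Step 4: p0@ESC p1@ESC p2@ESC p3@(3,2) -> at (4,0): 0 [-], cum=1
Step 5: p0@ESC p1@ESC p2@ESC p3@(3,1) -> at (4,0): 0 [-], cum=1
Step 6: p0@ESC p1@ESC p2@ESC p3@ESC -> at (4,0): 0 [-], cum=1
Total visits = 1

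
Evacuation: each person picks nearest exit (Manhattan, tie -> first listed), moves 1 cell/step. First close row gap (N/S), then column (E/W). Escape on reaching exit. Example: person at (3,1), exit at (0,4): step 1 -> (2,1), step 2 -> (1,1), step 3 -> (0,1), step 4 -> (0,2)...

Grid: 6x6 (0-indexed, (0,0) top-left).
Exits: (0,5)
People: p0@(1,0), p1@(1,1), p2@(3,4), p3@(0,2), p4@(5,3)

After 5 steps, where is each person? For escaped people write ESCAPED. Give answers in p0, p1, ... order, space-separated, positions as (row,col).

Step 1: p0:(1,0)->(0,0) | p1:(1,1)->(0,1) | p2:(3,4)->(2,4) | p3:(0,2)->(0,3) | p4:(5,3)->(4,3)
Step 2: p0:(0,0)->(0,1) | p1:(0,1)->(0,2) | p2:(2,4)->(1,4) | p3:(0,3)->(0,4) | p4:(4,3)->(3,3)
Step 3: p0:(0,1)->(0,2) | p1:(0,2)->(0,3) | p2:(1,4)->(0,4) | p3:(0,4)->(0,5)->EXIT | p4:(3,3)->(2,3)
Step 4: p0:(0,2)->(0,3) | p1:(0,3)->(0,4) | p2:(0,4)->(0,5)->EXIT | p3:escaped | p4:(2,3)->(1,3)
Step 5: p0:(0,3)->(0,4) | p1:(0,4)->(0,5)->EXIT | p2:escaped | p3:escaped | p4:(1,3)->(0,3)

(0,4) ESCAPED ESCAPED ESCAPED (0,3)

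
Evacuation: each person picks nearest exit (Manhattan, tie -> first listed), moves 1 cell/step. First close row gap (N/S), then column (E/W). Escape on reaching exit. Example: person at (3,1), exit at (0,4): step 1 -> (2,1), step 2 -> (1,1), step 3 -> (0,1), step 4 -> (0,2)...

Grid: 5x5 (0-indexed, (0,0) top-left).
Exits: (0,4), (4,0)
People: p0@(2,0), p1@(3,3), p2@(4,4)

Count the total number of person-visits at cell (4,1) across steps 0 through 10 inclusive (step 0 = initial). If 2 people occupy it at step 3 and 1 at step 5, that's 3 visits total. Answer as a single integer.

Answer: 0

Derivation:
Step 0: p0@(2,0) p1@(3,3) p2@(4,4) -> at (4,1): 0 [-], cum=0
Step 1: p0@(3,0) p1@(2,3) p2@(3,4) -> at (4,1): 0 [-], cum=0
Step 2: p0@ESC p1@(1,3) p2@(2,4) -> at (4,1): 0 [-], cum=0
Step 3: p0@ESC p1@(0,3) p2@(1,4) -> at (4,1): 0 [-], cum=0
Step 4: p0@ESC p1@ESC p2@ESC -> at (4,1): 0 [-], cum=0
Total visits = 0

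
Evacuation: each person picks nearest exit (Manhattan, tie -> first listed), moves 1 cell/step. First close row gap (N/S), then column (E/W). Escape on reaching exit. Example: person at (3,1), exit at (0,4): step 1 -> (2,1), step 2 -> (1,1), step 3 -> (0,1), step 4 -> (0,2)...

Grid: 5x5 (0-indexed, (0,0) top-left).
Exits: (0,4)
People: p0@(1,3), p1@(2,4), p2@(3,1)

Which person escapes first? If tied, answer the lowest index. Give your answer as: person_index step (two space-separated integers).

Answer: 0 2

Derivation:
Step 1: p0:(1,3)->(0,3) | p1:(2,4)->(1,4) | p2:(3,1)->(2,1)
Step 2: p0:(0,3)->(0,4)->EXIT | p1:(1,4)->(0,4)->EXIT | p2:(2,1)->(1,1)
Step 3: p0:escaped | p1:escaped | p2:(1,1)->(0,1)
Step 4: p0:escaped | p1:escaped | p2:(0,1)->(0,2)
Step 5: p0:escaped | p1:escaped | p2:(0,2)->(0,3)
Step 6: p0:escaped | p1:escaped | p2:(0,3)->(0,4)->EXIT
Exit steps: [2, 2, 6]
First to escape: p0 at step 2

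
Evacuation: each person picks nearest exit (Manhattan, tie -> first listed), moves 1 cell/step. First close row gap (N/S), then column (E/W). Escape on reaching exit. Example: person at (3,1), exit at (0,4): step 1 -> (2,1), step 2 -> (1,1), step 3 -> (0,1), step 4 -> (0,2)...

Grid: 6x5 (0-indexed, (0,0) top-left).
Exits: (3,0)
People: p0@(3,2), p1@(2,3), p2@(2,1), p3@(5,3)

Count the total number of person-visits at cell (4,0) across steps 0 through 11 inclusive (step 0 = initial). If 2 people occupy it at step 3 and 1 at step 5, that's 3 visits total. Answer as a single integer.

Step 0: p0@(3,2) p1@(2,3) p2@(2,1) p3@(5,3) -> at (4,0): 0 [-], cum=0
Step 1: p0@(3,1) p1@(3,3) p2@(3,1) p3@(4,3) -> at (4,0): 0 [-], cum=0
Step 2: p0@ESC p1@(3,2) p2@ESC p3@(3,3) -> at (4,0): 0 [-], cum=0
Step 3: p0@ESC p1@(3,1) p2@ESC p3@(3,2) -> at (4,0): 0 [-], cum=0
Step 4: p0@ESC p1@ESC p2@ESC p3@(3,1) -> at (4,0): 0 [-], cum=0
Step 5: p0@ESC p1@ESC p2@ESC p3@ESC -> at (4,0): 0 [-], cum=0
Total visits = 0

Answer: 0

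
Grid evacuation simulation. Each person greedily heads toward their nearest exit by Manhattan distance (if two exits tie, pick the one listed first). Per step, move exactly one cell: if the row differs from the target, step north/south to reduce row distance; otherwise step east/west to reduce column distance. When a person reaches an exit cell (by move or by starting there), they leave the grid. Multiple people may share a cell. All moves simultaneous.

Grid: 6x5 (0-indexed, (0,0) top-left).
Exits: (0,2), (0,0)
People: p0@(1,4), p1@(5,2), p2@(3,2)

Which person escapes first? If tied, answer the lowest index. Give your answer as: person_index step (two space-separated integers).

Step 1: p0:(1,4)->(0,4) | p1:(5,2)->(4,2) | p2:(3,2)->(2,2)
Step 2: p0:(0,4)->(0,3) | p1:(4,2)->(3,2) | p2:(2,2)->(1,2)
Step 3: p0:(0,3)->(0,2)->EXIT | p1:(3,2)->(2,2) | p2:(1,2)->(0,2)->EXIT
Step 4: p0:escaped | p1:(2,2)->(1,2) | p2:escaped
Step 5: p0:escaped | p1:(1,2)->(0,2)->EXIT | p2:escaped
Exit steps: [3, 5, 3]
First to escape: p0 at step 3

Answer: 0 3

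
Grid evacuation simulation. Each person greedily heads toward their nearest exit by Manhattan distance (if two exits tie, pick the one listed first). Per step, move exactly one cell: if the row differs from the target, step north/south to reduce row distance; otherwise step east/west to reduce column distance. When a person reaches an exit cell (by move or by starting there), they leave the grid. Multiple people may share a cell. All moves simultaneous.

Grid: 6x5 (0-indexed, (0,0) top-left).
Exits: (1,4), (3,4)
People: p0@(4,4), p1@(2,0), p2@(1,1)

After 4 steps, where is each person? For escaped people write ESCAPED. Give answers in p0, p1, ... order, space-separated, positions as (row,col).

Step 1: p0:(4,4)->(3,4)->EXIT | p1:(2,0)->(1,0) | p2:(1,1)->(1,2)
Step 2: p0:escaped | p1:(1,0)->(1,1) | p2:(1,2)->(1,3)
Step 3: p0:escaped | p1:(1,1)->(1,2) | p2:(1,3)->(1,4)->EXIT
Step 4: p0:escaped | p1:(1,2)->(1,3) | p2:escaped

ESCAPED (1,3) ESCAPED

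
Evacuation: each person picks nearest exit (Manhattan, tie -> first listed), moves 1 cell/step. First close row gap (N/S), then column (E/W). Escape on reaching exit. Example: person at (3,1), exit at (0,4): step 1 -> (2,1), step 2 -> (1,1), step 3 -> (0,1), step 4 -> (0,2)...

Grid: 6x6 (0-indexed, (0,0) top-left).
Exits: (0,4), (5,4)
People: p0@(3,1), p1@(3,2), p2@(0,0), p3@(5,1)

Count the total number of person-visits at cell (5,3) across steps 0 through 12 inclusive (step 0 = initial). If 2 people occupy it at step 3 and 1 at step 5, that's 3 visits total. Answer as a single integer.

Answer: 3

Derivation:
Step 0: p0@(3,1) p1@(3,2) p2@(0,0) p3@(5,1) -> at (5,3): 0 [-], cum=0
Step 1: p0@(4,1) p1@(4,2) p2@(0,1) p3@(5,2) -> at (5,3): 0 [-], cum=0
Step 2: p0@(5,1) p1@(5,2) p2@(0,2) p3@(5,3) -> at (5,3): 1 [p3], cum=1
Step 3: p0@(5,2) p1@(5,3) p2@(0,3) p3@ESC -> at (5,3): 1 [p1], cum=2
Step 4: p0@(5,3) p1@ESC p2@ESC p3@ESC -> at (5,3): 1 [p0], cum=3
Step 5: p0@ESC p1@ESC p2@ESC p3@ESC -> at (5,3): 0 [-], cum=3
Total visits = 3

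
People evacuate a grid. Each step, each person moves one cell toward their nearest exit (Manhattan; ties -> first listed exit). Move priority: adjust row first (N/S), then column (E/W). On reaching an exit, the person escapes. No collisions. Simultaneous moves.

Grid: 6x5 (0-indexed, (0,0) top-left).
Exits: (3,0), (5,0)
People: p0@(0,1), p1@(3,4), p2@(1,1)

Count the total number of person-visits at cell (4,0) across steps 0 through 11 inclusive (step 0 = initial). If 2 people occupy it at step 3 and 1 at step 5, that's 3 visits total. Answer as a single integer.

Answer: 0

Derivation:
Step 0: p0@(0,1) p1@(3,4) p2@(1,1) -> at (4,0): 0 [-], cum=0
Step 1: p0@(1,1) p1@(3,3) p2@(2,1) -> at (4,0): 0 [-], cum=0
Step 2: p0@(2,1) p1@(3,2) p2@(3,1) -> at (4,0): 0 [-], cum=0
Step 3: p0@(3,1) p1@(3,1) p2@ESC -> at (4,0): 0 [-], cum=0
Step 4: p0@ESC p1@ESC p2@ESC -> at (4,0): 0 [-], cum=0
Total visits = 0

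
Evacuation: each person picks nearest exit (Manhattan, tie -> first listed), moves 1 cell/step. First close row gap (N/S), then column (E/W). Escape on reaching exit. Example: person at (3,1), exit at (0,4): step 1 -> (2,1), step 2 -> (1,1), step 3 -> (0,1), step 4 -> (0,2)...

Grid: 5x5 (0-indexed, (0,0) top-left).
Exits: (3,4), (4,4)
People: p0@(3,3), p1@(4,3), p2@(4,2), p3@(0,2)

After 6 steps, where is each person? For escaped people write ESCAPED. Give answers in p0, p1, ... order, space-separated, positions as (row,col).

Step 1: p0:(3,3)->(3,4)->EXIT | p1:(4,3)->(4,4)->EXIT | p2:(4,2)->(4,3) | p3:(0,2)->(1,2)
Step 2: p0:escaped | p1:escaped | p2:(4,3)->(4,4)->EXIT | p3:(1,2)->(2,2)
Step 3: p0:escaped | p1:escaped | p2:escaped | p3:(2,2)->(3,2)
Step 4: p0:escaped | p1:escaped | p2:escaped | p3:(3,2)->(3,3)
Step 5: p0:escaped | p1:escaped | p2:escaped | p3:(3,3)->(3,4)->EXIT

ESCAPED ESCAPED ESCAPED ESCAPED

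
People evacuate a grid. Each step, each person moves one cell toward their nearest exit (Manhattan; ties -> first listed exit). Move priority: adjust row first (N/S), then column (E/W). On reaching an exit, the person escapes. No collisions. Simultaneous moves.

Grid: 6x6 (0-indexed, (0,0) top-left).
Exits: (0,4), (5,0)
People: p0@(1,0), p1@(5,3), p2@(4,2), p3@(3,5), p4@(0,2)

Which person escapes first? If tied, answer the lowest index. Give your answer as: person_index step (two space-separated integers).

Step 1: p0:(1,0)->(2,0) | p1:(5,3)->(5,2) | p2:(4,2)->(5,2) | p3:(3,5)->(2,5) | p4:(0,2)->(0,3)
Step 2: p0:(2,0)->(3,0) | p1:(5,2)->(5,1) | p2:(5,2)->(5,1) | p3:(2,5)->(1,5) | p4:(0,3)->(0,4)->EXIT
Step 3: p0:(3,0)->(4,0) | p1:(5,1)->(5,0)->EXIT | p2:(5,1)->(5,0)->EXIT | p3:(1,5)->(0,5) | p4:escaped
Step 4: p0:(4,0)->(5,0)->EXIT | p1:escaped | p2:escaped | p3:(0,5)->(0,4)->EXIT | p4:escaped
Exit steps: [4, 3, 3, 4, 2]
First to escape: p4 at step 2

Answer: 4 2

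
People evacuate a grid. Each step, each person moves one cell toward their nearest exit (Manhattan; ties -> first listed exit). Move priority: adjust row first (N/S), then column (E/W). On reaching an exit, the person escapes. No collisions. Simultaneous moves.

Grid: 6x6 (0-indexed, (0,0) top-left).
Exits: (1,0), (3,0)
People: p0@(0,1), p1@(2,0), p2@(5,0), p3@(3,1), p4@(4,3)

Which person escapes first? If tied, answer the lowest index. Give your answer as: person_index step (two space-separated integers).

Step 1: p0:(0,1)->(1,1) | p1:(2,0)->(1,0)->EXIT | p2:(5,0)->(4,0) | p3:(3,1)->(3,0)->EXIT | p4:(4,3)->(3,3)
Step 2: p0:(1,1)->(1,0)->EXIT | p1:escaped | p2:(4,0)->(3,0)->EXIT | p3:escaped | p4:(3,3)->(3,2)
Step 3: p0:escaped | p1:escaped | p2:escaped | p3:escaped | p4:(3,2)->(3,1)
Step 4: p0:escaped | p1:escaped | p2:escaped | p3:escaped | p4:(3,1)->(3,0)->EXIT
Exit steps: [2, 1, 2, 1, 4]
First to escape: p1 at step 1

Answer: 1 1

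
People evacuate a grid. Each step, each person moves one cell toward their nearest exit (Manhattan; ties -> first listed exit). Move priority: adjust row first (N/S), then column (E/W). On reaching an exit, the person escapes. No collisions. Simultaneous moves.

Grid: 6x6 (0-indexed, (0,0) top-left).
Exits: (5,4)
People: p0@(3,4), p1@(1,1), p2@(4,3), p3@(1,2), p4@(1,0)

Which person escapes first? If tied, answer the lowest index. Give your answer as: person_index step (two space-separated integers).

Step 1: p0:(3,4)->(4,4) | p1:(1,1)->(2,1) | p2:(4,3)->(5,3) | p3:(1,2)->(2,2) | p4:(1,0)->(2,0)
Step 2: p0:(4,4)->(5,4)->EXIT | p1:(2,1)->(3,1) | p2:(5,3)->(5,4)->EXIT | p3:(2,2)->(3,2) | p4:(2,0)->(3,0)
Step 3: p0:escaped | p1:(3,1)->(4,1) | p2:escaped | p3:(3,2)->(4,2) | p4:(3,0)->(4,0)
Step 4: p0:escaped | p1:(4,1)->(5,1) | p2:escaped | p3:(4,2)->(5,2) | p4:(4,0)->(5,0)
Step 5: p0:escaped | p1:(5,1)->(5,2) | p2:escaped | p3:(5,2)->(5,3) | p4:(5,0)->(5,1)
Step 6: p0:escaped | p1:(5,2)->(5,3) | p2:escaped | p3:(5,3)->(5,4)->EXIT | p4:(5,1)->(5,2)
Step 7: p0:escaped | p1:(5,3)->(5,4)->EXIT | p2:escaped | p3:escaped | p4:(5,2)->(5,3)
Step 8: p0:escaped | p1:escaped | p2:escaped | p3:escaped | p4:(5,3)->(5,4)->EXIT
Exit steps: [2, 7, 2, 6, 8]
First to escape: p0 at step 2

Answer: 0 2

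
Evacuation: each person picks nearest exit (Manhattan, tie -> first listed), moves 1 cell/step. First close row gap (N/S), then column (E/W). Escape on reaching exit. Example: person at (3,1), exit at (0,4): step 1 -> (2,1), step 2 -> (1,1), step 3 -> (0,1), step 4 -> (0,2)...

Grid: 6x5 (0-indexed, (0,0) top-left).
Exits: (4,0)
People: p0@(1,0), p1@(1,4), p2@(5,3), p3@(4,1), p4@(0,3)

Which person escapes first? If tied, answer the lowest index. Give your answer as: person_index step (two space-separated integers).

Step 1: p0:(1,0)->(2,0) | p1:(1,4)->(2,4) | p2:(5,3)->(4,3) | p3:(4,1)->(4,0)->EXIT | p4:(0,3)->(1,3)
Step 2: p0:(2,0)->(3,0) | p1:(2,4)->(3,4) | p2:(4,3)->(4,2) | p3:escaped | p4:(1,3)->(2,3)
Step 3: p0:(3,0)->(4,0)->EXIT | p1:(3,4)->(4,4) | p2:(4,2)->(4,1) | p3:escaped | p4:(2,3)->(3,3)
Step 4: p0:escaped | p1:(4,4)->(4,3) | p2:(4,1)->(4,0)->EXIT | p3:escaped | p4:(3,3)->(4,3)
Step 5: p0:escaped | p1:(4,3)->(4,2) | p2:escaped | p3:escaped | p4:(4,3)->(4,2)
Step 6: p0:escaped | p1:(4,2)->(4,1) | p2:escaped | p3:escaped | p4:(4,2)->(4,1)
Step 7: p0:escaped | p1:(4,1)->(4,0)->EXIT | p2:escaped | p3:escaped | p4:(4,1)->(4,0)->EXIT
Exit steps: [3, 7, 4, 1, 7]
First to escape: p3 at step 1

Answer: 3 1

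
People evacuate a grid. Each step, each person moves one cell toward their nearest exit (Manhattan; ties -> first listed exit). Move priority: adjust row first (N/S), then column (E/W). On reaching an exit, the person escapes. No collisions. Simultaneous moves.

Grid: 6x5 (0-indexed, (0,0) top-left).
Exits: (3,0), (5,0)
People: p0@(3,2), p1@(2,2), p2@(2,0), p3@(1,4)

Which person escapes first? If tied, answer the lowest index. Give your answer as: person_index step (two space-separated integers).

Step 1: p0:(3,2)->(3,1) | p1:(2,2)->(3,2) | p2:(2,0)->(3,0)->EXIT | p3:(1,4)->(2,4)
Step 2: p0:(3,1)->(3,0)->EXIT | p1:(3,2)->(3,1) | p2:escaped | p3:(2,4)->(3,4)
Step 3: p0:escaped | p1:(3,1)->(3,0)->EXIT | p2:escaped | p3:(3,4)->(3,3)
Step 4: p0:escaped | p1:escaped | p2:escaped | p3:(3,3)->(3,2)
Step 5: p0:escaped | p1:escaped | p2:escaped | p3:(3,2)->(3,1)
Step 6: p0:escaped | p1:escaped | p2:escaped | p3:(3,1)->(3,0)->EXIT
Exit steps: [2, 3, 1, 6]
First to escape: p2 at step 1

Answer: 2 1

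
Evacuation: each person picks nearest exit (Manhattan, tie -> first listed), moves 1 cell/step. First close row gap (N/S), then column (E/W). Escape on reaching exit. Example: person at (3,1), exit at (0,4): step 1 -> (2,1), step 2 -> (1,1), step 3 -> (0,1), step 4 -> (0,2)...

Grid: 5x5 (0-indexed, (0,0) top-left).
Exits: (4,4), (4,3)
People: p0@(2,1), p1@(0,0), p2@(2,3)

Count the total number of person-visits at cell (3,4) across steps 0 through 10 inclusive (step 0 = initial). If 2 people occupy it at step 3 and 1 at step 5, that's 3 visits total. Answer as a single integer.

Answer: 0

Derivation:
Step 0: p0@(2,1) p1@(0,0) p2@(2,3) -> at (3,4): 0 [-], cum=0
Step 1: p0@(3,1) p1@(1,0) p2@(3,3) -> at (3,4): 0 [-], cum=0
Step 2: p0@(4,1) p1@(2,0) p2@ESC -> at (3,4): 0 [-], cum=0
Step 3: p0@(4,2) p1@(3,0) p2@ESC -> at (3,4): 0 [-], cum=0
Step 4: p0@ESC p1@(4,0) p2@ESC -> at (3,4): 0 [-], cum=0
Step 5: p0@ESC p1@(4,1) p2@ESC -> at (3,4): 0 [-], cum=0
Step 6: p0@ESC p1@(4,2) p2@ESC -> at (3,4): 0 [-], cum=0
Step 7: p0@ESC p1@ESC p2@ESC -> at (3,4): 0 [-], cum=0
Total visits = 0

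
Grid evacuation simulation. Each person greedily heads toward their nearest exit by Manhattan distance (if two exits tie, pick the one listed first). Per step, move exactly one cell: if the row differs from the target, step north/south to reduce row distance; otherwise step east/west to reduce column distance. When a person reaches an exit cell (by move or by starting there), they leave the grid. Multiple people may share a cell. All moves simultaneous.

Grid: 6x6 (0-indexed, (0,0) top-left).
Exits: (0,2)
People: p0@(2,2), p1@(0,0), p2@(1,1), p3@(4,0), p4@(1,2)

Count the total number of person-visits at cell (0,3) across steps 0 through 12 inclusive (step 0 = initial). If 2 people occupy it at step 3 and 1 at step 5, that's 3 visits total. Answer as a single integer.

Step 0: p0@(2,2) p1@(0,0) p2@(1,1) p3@(4,0) p4@(1,2) -> at (0,3): 0 [-], cum=0
Step 1: p0@(1,2) p1@(0,1) p2@(0,1) p3@(3,0) p4@ESC -> at (0,3): 0 [-], cum=0
Step 2: p0@ESC p1@ESC p2@ESC p3@(2,0) p4@ESC -> at (0,3): 0 [-], cum=0
Step 3: p0@ESC p1@ESC p2@ESC p3@(1,0) p4@ESC -> at (0,3): 0 [-], cum=0
Step 4: p0@ESC p1@ESC p2@ESC p3@(0,0) p4@ESC -> at (0,3): 0 [-], cum=0
Step 5: p0@ESC p1@ESC p2@ESC p3@(0,1) p4@ESC -> at (0,3): 0 [-], cum=0
Step 6: p0@ESC p1@ESC p2@ESC p3@ESC p4@ESC -> at (0,3): 0 [-], cum=0
Total visits = 0

Answer: 0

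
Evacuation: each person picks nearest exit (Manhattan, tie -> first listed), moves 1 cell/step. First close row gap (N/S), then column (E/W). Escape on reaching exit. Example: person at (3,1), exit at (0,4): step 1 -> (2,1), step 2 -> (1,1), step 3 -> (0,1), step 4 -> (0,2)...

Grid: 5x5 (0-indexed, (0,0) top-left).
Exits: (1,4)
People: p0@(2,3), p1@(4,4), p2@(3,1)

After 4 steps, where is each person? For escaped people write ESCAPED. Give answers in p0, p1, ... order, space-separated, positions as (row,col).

Step 1: p0:(2,3)->(1,3) | p1:(4,4)->(3,4) | p2:(3,1)->(2,1)
Step 2: p0:(1,3)->(1,4)->EXIT | p1:(3,4)->(2,4) | p2:(2,1)->(1,1)
Step 3: p0:escaped | p1:(2,4)->(1,4)->EXIT | p2:(1,1)->(1,2)
Step 4: p0:escaped | p1:escaped | p2:(1,2)->(1,3)

ESCAPED ESCAPED (1,3)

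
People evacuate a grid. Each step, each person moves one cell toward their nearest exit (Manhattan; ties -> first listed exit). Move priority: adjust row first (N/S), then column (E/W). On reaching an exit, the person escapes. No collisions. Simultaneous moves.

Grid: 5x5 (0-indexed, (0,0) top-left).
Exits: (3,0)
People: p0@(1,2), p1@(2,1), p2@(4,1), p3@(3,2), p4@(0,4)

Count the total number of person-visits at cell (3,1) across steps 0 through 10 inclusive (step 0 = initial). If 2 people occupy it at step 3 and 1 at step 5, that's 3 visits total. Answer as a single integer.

Answer: 5

Derivation:
Step 0: p0@(1,2) p1@(2,1) p2@(4,1) p3@(3,2) p4@(0,4) -> at (3,1): 0 [-], cum=0
Step 1: p0@(2,2) p1@(3,1) p2@(3,1) p3@(3,1) p4@(1,4) -> at (3,1): 3 [p1,p2,p3], cum=3
Step 2: p0@(3,2) p1@ESC p2@ESC p3@ESC p4@(2,4) -> at (3,1): 0 [-], cum=3
Step 3: p0@(3,1) p1@ESC p2@ESC p3@ESC p4@(3,4) -> at (3,1): 1 [p0], cum=4
Step 4: p0@ESC p1@ESC p2@ESC p3@ESC p4@(3,3) -> at (3,1): 0 [-], cum=4
Step 5: p0@ESC p1@ESC p2@ESC p3@ESC p4@(3,2) -> at (3,1): 0 [-], cum=4
Step 6: p0@ESC p1@ESC p2@ESC p3@ESC p4@(3,1) -> at (3,1): 1 [p4], cum=5
Step 7: p0@ESC p1@ESC p2@ESC p3@ESC p4@ESC -> at (3,1): 0 [-], cum=5
Total visits = 5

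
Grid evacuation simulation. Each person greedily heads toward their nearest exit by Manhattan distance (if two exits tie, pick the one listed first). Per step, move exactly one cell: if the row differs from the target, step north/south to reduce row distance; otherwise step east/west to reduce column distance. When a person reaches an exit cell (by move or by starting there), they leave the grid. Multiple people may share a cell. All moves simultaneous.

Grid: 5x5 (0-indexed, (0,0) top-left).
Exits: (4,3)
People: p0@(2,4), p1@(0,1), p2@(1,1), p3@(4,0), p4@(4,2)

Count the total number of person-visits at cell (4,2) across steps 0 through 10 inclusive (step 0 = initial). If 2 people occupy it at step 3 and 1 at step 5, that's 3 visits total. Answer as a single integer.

Step 0: p0@(2,4) p1@(0,1) p2@(1,1) p3@(4,0) p4@(4,2) -> at (4,2): 1 [p4], cum=1
Step 1: p0@(3,4) p1@(1,1) p2@(2,1) p3@(4,1) p4@ESC -> at (4,2): 0 [-], cum=1
Step 2: p0@(4,4) p1@(2,1) p2@(3,1) p3@(4,2) p4@ESC -> at (4,2): 1 [p3], cum=2
Step 3: p0@ESC p1@(3,1) p2@(4,1) p3@ESC p4@ESC -> at (4,2): 0 [-], cum=2
Step 4: p0@ESC p1@(4,1) p2@(4,2) p3@ESC p4@ESC -> at (4,2): 1 [p2], cum=3
Step 5: p0@ESC p1@(4,2) p2@ESC p3@ESC p4@ESC -> at (4,2): 1 [p1], cum=4
Step 6: p0@ESC p1@ESC p2@ESC p3@ESC p4@ESC -> at (4,2): 0 [-], cum=4
Total visits = 4

Answer: 4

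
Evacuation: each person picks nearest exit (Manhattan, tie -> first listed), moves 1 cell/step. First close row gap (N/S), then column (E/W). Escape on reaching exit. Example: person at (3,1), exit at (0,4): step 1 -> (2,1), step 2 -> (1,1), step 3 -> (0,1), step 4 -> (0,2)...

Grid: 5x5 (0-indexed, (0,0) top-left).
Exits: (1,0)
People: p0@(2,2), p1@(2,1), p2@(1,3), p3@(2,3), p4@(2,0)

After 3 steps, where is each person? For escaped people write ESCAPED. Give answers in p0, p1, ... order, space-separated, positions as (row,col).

Step 1: p0:(2,2)->(1,2) | p1:(2,1)->(1,1) | p2:(1,3)->(1,2) | p3:(2,3)->(1,3) | p4:(2,0)->(1,0)->EXIT
Step 2: p0:(1,2)->(1,1) | p1:(1,1)->(1,0)->EXIT | p2:(1,2)->(1,1) | p3:(1,3)->(1,2) | p4:escaped
Step 3: p0:(1,1)->(1,0)->EXIT | p1:escaped | p2:(1,1)->(1,0)->EXIT | p3:(1,2)->(1,1) | p4:escaped

ESCAPED ESCAPED ESCAPED (1,1) ESCAPED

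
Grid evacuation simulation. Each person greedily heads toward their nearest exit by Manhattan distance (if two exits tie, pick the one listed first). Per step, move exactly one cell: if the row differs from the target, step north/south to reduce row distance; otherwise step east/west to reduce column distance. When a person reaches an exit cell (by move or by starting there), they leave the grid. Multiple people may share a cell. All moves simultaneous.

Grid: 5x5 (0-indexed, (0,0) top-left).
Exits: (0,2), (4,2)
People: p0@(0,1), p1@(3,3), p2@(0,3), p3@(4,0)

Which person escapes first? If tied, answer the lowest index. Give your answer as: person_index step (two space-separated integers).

Step 1: p0:(0,1)->(0,2)->EXIT | p1:(3,3)->(4,3) | p2:(0,3)->(0,2)->EXIT | p3:(4,0)->(4,1)
Step 2: p0:escaped | p1:(4,3)->(4,2)->EXIT | p2:escaped | p3:(4,1)->(4,2)->EXIT
Exit steps: [1, 2, 1, 2]
First to escape: p0 at step 1

Answer: 0 1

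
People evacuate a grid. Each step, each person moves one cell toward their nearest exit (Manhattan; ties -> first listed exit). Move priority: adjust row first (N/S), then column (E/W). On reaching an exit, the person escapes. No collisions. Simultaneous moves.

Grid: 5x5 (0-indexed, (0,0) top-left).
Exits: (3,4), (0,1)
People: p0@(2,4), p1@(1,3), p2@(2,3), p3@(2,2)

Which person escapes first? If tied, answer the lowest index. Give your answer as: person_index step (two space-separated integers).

Step 1: p0:(2,4)->(3,4)->EXIT | p1:(1,3)->(2,3) | p2:(2,3)->(3,3) | p3:(2,2)->(3,2)
Step 2: p0:escaped | p1:(2,3)->(3,3) | p2:(3,3)->(3,4)->EXIT | p3:(3,2)->(3,3)
Step 3: p0:escaped | p1:(3,3)->(3,4)->EXIT | p2:escaped | p3:(3,3)->(3,4)->EXIT
Exit steps: [1, 3, 2, 3]
First to escape: p0 at step 1

Answer: 0 1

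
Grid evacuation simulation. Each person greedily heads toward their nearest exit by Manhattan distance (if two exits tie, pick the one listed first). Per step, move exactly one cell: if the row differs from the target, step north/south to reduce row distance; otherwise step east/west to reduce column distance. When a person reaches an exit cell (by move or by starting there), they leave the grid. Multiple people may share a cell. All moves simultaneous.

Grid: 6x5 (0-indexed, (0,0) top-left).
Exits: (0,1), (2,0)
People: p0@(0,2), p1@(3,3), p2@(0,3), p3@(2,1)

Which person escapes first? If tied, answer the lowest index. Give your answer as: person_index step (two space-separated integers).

Step 1: p0:(0,2)->(0,1)->EXIT | p1:(3,3)->(2,3) | p2:(0,3)->(0,2) | p3:(2,1)->(2,0)->EXIT
Step 2: p0:escaped | p1:(2,3)->(2,2) | p2:(0,2)->(0,1)->EXIT | p3:escaped
Step 3: p0:escaped | p1:(2,2)->(2,1) | p2:escaped | p3:escaped
Step 4: p0:escaped | p1:(2,1)->(2,0)->EXIT | p2:escaped | p3:escaped
Exit steps: [1, 4, 2, 1]
First to escape: p0 at step 1

Answer: 0 1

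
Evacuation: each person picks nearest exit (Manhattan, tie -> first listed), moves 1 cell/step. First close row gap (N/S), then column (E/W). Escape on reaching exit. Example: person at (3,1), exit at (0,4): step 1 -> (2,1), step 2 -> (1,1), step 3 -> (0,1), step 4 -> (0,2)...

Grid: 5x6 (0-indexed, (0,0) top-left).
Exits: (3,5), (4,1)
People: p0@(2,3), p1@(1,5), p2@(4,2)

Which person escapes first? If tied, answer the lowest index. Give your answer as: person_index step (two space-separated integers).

Step 1: p0:(2,3)->(3,3) | p1:(1,5)->(2,5) | p2:(4,2)->(4,1)->EXIT
Step 2: p0:(3,3)->(3,4) | p1:(2,5)->(3,5)->EXIT | p2:escaped
Step 3: p0:(3,4)->(3,5)->EXIT | p1:escaped | p2:escaped
Exit steps: [3, 2, 1]
First to escape: p2 at step 1

Answer: 2 1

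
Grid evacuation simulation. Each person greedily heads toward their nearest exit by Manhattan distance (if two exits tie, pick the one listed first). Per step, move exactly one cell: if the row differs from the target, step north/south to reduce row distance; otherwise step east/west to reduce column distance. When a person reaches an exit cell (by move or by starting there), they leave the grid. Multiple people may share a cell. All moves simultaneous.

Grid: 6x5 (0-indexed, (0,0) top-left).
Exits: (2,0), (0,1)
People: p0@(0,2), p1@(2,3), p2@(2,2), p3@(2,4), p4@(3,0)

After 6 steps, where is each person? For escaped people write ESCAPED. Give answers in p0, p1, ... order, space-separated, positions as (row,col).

Step 1: p0:(0,2)->(0,1)->EXIT | p1:(2,3)->(2,2) | p2:(2,2)->(2,1) | p3:(2,4)->(2,3) | p4:(3,0)->(2,0)->EXIT
Step 2: p0:escaped | p1:(2,2)->(2,1) | p2:(2,1)->(2,0)->EXIT | p3:(2,3)->(2,2) | p4:escaped
Step 3: p0:escaped | p1:(2,1)->(2,0)->EXIT | p2:escaped | p3:(2,2)->(2,1) | p4:escaped
Step 4: p0:escaped | p1:escaped | p2:escaped | p3:(2,1)->(2,0)->EXIT | p4:escaped

ESCAPED ESCAPED ESCAPED ESCAPED ESCAPED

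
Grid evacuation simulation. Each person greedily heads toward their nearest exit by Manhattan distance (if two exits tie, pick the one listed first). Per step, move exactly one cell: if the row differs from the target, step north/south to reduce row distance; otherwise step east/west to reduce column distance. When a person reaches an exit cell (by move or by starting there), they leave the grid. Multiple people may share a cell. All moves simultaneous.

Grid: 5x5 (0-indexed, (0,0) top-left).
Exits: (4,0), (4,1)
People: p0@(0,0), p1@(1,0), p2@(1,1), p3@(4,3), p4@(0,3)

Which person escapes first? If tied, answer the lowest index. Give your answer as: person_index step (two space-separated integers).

Step 1: p0:(0,0)->(1,0) | p1:(1,0)->(2,0) | p2:(1,1)->(2,1) | p3:(4,3)->(4,2) | p4:(0,3)->(1,3)
Step 2: p0:(1,0)->(2,0) | p1:(2,0)->(3,0) | p2:(2,1)->(3,1) | p3:(4,2)->(4,1)->EXIT | p4:(1,3)->(2,3)
Step 3: p0:(2,0)->(3,0) | p1:(3,0)->(4,0)->EXIT | p2:(3,1)->(4,1)->EXIT | p3:escaped | p4:(2,3)->(3,3)
Step 4: p0:(3,0)->(4,0)->EXIT | p1:escaped | p2:escaped | p3:escaped | p4:(3,3)->(4,3)
Step 5: p0:escaped | p1:escaped | p2:escaped | p3:escaped | p4:(4,3)->(4,2)
Step 6: p0:escaped | p1:escaped | p2:escaped | p3:escaped | p4:(4,2)->(4,1)->EXIT
Exit steps: [4, 3, 3, 2, 6]
First to escape: p3 at step 2

Answer: 3 2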